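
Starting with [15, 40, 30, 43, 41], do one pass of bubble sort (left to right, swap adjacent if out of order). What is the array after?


After one pass: [15, 30, 40, 41, 43]


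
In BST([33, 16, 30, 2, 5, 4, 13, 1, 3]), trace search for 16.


BST root = 33
Search for 16: compare at each node
Path: [33, 16]


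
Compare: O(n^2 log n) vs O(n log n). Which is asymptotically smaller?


linearithmic grows slower than n^2 log n
O(n log n) is asymptotically smaller; O(n^2 log n) grows faster


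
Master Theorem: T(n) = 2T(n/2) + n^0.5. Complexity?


a=2, b=2, c=0.5. log_2(2)=1 > c=0.5. Case 1: O(n^log_b(a)) = O(n)
Complexity: O(n)


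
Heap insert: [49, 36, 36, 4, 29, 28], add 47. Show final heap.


Append 47: [49, 36, 36, 4, 29, 28, 47]
Bubble up: swap idx 6(47) with idx 2(36)
Result: [49, 36, 47, 4, 29, 28, 36]


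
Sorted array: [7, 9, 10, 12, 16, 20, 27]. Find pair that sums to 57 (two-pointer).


Two pointers: lo=0, hi=6
No pair sums to 57


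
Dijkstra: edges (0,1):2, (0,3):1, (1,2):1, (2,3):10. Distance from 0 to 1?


Dijkstra from 0:
Distances: {0: 0, 1: 2, 2: 3, 3: 1}
Shortest distance to 1 = 2, path = [0, 1]


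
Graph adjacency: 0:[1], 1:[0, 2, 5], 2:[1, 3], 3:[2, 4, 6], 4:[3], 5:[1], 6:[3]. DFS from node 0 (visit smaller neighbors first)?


DFS stack-based: start with [0]
Visit order: [0, 1, 2, 3, 4, 6, 5]


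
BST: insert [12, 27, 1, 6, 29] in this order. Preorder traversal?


Root = 12; build tree by BST insertion.
Preorder traversal: [12, 1, 6, 27, 29]


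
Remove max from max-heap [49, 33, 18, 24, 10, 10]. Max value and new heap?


Max = 49
Replace root with last, heapify down
Resulting heap: [33, 24, 18, 10, 10]


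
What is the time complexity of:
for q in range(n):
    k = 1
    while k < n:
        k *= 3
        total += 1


Per nesting level: O(n) * O(log n) = O(n log n)
Complexity: O(n log n)


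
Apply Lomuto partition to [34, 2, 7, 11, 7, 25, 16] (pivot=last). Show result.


Elements <= 16 go left of pivot.
Result: [2, 7, 11, 7, 16, 25, 34], pivot at index 4


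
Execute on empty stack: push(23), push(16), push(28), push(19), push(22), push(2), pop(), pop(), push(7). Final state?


push(23) -> [23]
push(16) -> [23, 16]
push(28) -> [23, 16, 28]
push(19) -> [23, 16, 28, 19]
push(22) -> [23, 16, 28, 19, 22]
push(2) -> [23, 16, 28, 19, 22, 2]
pop() returns 2 -> [23, 16, 28, 19, 22]
pop() returns 22 -> [23, 16, 28, 19]
push(7) -> [23, 16, 28, 19, 7]
Final stack (bottom to top): [23, 16, 28, 19, 7]


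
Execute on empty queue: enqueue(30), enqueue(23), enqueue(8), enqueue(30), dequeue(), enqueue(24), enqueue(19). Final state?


enqueue(30) -> [30]
enqueue(23) -> [30, 23]
enqueue(8) -> [30, 23, 8]
enqueue(30) -> [30, 23, 8, 30]
dequeue() returns 30 -> [23, 8, 30]
enqueue(24) -> [23, 8, 30, 24]
enqueue(19) -> [23, 8, 30, 24, 19]
Final queue (front to back): [23, 8, 30, 24, 19]


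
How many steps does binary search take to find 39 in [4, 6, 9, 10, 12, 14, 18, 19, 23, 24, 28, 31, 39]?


Search for 39:
[0,12] mid=6 arr[6]=18
[7,12] mid=9 arr[9]=24
[10,12] mid=11 arr[11]=31
[12,12] mid=12 arr[12]=39
Total: 4 comparisons


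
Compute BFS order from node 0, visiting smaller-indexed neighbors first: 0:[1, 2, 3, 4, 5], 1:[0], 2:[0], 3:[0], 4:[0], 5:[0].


BFS queue: start with [0]
Visit order: [0, 1, 2, 3, 4, 5]


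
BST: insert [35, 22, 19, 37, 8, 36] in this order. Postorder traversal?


Root = 35; build tree by BST insertion.
Postorder traversal: [8, 19, 22, 36, 37, 35]


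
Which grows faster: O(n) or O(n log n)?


linear grows slower than linearithmic
O(n) is asymptotically smaller; O(n log n) grows faster


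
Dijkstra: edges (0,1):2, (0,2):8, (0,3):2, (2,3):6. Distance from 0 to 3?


Dijkstra from 0:
Distances: {0: 0, 1: 2, 2: 8, 3: 2}
Shortest distance to 3 = 2, path = [0, 3]


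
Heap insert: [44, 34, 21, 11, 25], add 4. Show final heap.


Append 4: [44, 34, 21, 11, 25, 4]
Bubble up: no swaps needed
Result: [44, 34, 21, 11, 25, 4]


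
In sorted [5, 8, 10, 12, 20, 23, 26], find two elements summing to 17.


Two pointers: lo=0, hi=6
Found pair: (5, 12) summing to 17


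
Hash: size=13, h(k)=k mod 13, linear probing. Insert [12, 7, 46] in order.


Insertions: 12->slot 12; 7->slot 7; 46->slot 8
Table: [None, None, None, None, None, None, None, 7, 46, None, None, None, 12]


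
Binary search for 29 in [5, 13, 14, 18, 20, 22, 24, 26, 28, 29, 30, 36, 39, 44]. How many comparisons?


Search for 29:
[0,13] mid=6 arr[6]=24
[7,13] mid=10 arr[10]=30
[7,9] mid=8 arr[8]=28
[9,9] mid=9 arr[9]=29
Total: 4 comparisons


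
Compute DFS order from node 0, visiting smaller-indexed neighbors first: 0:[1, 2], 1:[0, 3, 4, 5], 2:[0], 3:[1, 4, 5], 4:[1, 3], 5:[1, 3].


DFS stack-based: start with [0]
Visit order: [0, 1, 3, 4, 5, 2]


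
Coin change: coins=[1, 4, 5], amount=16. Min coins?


dp[0]=0; dp[i]=1+min(dp[i-c] for c in coins)
...dp[11]=3, dp[12]=3, dp[13]=3, dp[14]=3, dp[15]=3, dp[16]=4
Minimum coins for 16 = 4


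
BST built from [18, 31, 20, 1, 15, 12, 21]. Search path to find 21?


BST root = 18
Search for 21: compare at each node
Path: [18, 31, 20, 21]


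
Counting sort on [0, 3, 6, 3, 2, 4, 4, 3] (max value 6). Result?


Count array: [1, 0, 1, 3, 2, 0, 1]
Reconstruct: [0, 2, 3, 3, 3, 4, 4, 6]


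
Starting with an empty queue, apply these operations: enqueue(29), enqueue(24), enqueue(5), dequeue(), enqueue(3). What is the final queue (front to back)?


enqueue(29) -> [29]
enqueue(24) -> [29, 24]
enqueue(5) -> [29, 24, 5]
dequeue() returns 29 -> [24, 5]
enqueue(3) -> [24, 5, 3]
Final queue (front to back): [24, 5, 3]


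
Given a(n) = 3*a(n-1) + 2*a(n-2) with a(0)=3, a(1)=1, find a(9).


Build bottom-up:
...a(7)=4733, a(8)=16857, a(9)=3*16857+2*4733=60037


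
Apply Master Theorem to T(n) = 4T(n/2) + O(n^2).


a=4, b=2, c=2. log_2(4)=2 = c=2. Case 2: O(n^c log n) = O(n^2 log n)
Complexity: O(n^2 log n)


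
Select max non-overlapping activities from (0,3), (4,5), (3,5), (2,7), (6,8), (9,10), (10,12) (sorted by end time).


Greedy: pick earliest-ending, then skip overlaps.
Selected (5 activities): [(0, 3), (4, 5), (6, 8), (9, 10), (10, 12)]


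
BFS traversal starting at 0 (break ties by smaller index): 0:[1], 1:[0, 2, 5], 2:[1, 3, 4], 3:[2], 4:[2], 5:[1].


BFS queue: start with [0]
Visit order: [0, 1, 2, 5, 3, 4]


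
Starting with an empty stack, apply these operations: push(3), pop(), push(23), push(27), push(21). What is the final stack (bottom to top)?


push(3) -> [3]
pop() returns 3 -> []
push(23) -> [23]
push(27) -> [23, 27]
push(21) -> [23, 27, 21]
Final stack (bottom to top): [23, 27, 21]


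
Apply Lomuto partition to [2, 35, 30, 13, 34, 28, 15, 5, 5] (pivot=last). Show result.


Elements <= 5 go left of pivot.
Result: [2, 5, 5, 13, 34, 28, 15, 35, 30], pivot at index 2


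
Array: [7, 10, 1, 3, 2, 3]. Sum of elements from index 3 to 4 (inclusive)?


Prefix sums: [0, 7, 17, 18, 21, 23, 26]
Sum[3..4] = prefix[5] - prefix[3] = 23 - 18 = 5


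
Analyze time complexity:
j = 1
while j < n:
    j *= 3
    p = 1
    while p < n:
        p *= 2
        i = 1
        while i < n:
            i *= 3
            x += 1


Per nesting level: O(log n) * O(log n) * O(log n) = O((log n)^3)
Complexity: O((log n)^3)


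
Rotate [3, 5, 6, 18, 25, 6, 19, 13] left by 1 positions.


Left rotate by 1: [5, 6, 18, 25, 6, 19, 13, 3]


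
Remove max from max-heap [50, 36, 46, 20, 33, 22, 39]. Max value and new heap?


Max = 50
Replace root with last, heapify down
Resulting heap: [46, 36, 39, 20, 33, 22]


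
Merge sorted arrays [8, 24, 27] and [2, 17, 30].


Compare heads, take smaller each step.
Merged: [2, 8, 17, 24, 27, 30]


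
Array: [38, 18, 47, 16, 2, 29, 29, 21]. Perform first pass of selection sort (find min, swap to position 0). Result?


After one pass: [2, 18, 47, 16, 38, 29, 29, 21]


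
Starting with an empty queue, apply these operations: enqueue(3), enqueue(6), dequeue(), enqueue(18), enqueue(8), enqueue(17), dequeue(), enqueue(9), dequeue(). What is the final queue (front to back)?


enqueue(3) -> [3]
enqueue(6) -> [3, 6]
dequeue() returns 3 -> [6]
enqueue(18) -> [6, 18]
enqueue(8) -> [6, 18, 8]
enqueue(17) -> [6, 18, 8, 17]
dequeue() returns 6 -> [18, 8, 17]
enqueue(9) -> [18, 8, 17, 9]
dequeue() returns 18 -> [8, 17, 9]
Final queue (front to back): [8, 17, 9]


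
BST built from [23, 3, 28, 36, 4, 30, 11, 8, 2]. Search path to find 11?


BST root = 23
Search for 11: compare at each node
Path: [23, 3, 4, 11]


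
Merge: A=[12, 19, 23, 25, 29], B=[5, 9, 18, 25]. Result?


Compare heads, take smaller each step.
Merged: [5, 9, 12, 18, 19, 23, 25, 25, 29]


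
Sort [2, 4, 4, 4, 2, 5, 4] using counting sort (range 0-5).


Count array: [0, 0, 2, 0, 4, 1]
Reconstruct: [2, 2, 4, 4, 4, 4, 5]


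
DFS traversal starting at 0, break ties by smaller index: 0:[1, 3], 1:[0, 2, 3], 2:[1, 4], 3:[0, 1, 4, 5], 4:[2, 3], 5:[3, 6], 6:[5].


DFS stack-based: start with [0]
Visit order: [0, 1, 2, 4, 3, 5, 6]


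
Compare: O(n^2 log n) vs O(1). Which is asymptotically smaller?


constant grows slower than n^2 log n
O(1) is asymptotically smaller; O(n^2 log n) grows faster


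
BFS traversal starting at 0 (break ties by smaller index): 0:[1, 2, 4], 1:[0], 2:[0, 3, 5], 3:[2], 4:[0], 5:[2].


BFS queue: start with [0]
Visit order: [0, 1, 2, 4, 3, 5]


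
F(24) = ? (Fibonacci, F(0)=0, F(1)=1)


F(n)=F(n-1)+F(n-2)
...F(22)=17711, F(23)=28657, F(24)=46368


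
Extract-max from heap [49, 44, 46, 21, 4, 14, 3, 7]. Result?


Max = 49
Replace root with last, heapify down
Resulting heap: [46, 44, 14, 21, 4, 7, 3]


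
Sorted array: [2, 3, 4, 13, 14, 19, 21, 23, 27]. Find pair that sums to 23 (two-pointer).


Two pointers: lo=0, hi=8
Found pair: (2, 21) summing to 23


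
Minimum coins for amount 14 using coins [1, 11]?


dp[0]=0; dp[i]=1+min(dp[i-c] for c in coins)
...dp[9]=9, dp[10]=10, dp[11]=1, dp[12]=2, dp[13]=3, dp[14]=4
Minimum coins for 14 = 4


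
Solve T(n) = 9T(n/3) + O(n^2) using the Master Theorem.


a=9, b=3, c=2. log_3(9)=2 = c=2. Case 2: O(n^c log n) = O(n^2 log n)
Complexity: O(n^2 log n)


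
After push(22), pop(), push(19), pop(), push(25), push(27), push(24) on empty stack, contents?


push(22) -> [22]
pop() returns 22 -> []
push(19) -> [19]
pop() returns 19 -> []
push(25) -> [25]
push(27) -> [25, 27]
push(24) -> [25, 27, 24]
Final stack (bottom to top): [25, 27, 24]


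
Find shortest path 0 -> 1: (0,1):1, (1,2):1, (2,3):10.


Dijkstra from 0:
Distances: {0: 0, 1: 1, 2: 2, 3: 12}
Shortest distance to 1 = 1, path = [0, 1]


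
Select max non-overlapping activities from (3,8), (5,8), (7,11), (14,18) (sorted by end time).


Greedy: pick earliest-ending, then skip overlaps.
Selected (2 activities): [(3, 8), (14, 18)]


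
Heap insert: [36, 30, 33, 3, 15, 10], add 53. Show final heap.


Append 53: [36, 30, 33, 3, 15, 10, 53]
Bubble up: swap idx 6(53) with idx 2(33); swap idx 2(53) with idx 0(36)
Result: [53, 30, 36, 3, 15, 10, 33]


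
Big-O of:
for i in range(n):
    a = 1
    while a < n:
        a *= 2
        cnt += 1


Per nesting level: O(n) * O(log n) = O(n log n)
Complexity: O(n log n)


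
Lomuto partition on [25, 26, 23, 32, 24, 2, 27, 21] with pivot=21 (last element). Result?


Elements <= 21 go left of pivot.
Result: [2, 21, 23, 32, 24, 25, 27, 26], pivot at index 1


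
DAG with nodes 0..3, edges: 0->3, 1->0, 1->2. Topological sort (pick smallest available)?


Kahn's algorithm, process smallest node first
Order: [1, 0, 2, 3]


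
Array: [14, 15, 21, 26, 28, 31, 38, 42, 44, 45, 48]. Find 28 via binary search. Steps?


Search for 28:
[0,10] mid=5 arr[5]=31
[0,4] mid=2 arr[2]=21
[3,4] mid=3 arr[3]=26
[4,4] mid=4 arr[4]=28
Total: 4 comparisons


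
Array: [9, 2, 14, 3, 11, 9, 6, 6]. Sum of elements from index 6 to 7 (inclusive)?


Prefix sums: [0, 9, 11, 25, 28, 39, 48, 54, 60]
Sum[6..7] = prefix[8] - prefix[6] = 60 - 48 = 12


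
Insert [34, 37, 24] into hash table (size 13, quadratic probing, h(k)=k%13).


Insertions: 34->slot 8; 37->slot 11; 24->slot 12
Table: [None, None, None, None, None, None, None, None, 34, None, None, 37, 24]


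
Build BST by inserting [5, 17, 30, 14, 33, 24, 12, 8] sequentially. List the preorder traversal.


Root = 5; build tree by BST insertion.
Preorder traversal: [5, 17, 14, 12, 8, 30, 24, 33]


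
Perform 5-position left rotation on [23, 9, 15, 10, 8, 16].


Left rotate by 5: [16, 23, 9, 15, 10, 8]


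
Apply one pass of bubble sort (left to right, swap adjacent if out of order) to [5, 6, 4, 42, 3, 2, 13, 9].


After one pass: [5, 4, 6, 3, 2, 13, 9, 42]


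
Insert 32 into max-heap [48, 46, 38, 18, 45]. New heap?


Append 32: [48, 46, 38, 18, 45, 32]
Bubble up: no swaps needed
Result: [48, 46, 38, 18, 45, 32]


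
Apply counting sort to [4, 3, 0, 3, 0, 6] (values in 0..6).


Count array: [2, 0, 0, 2, 1, 0, 1]
Reconstruct: [0, 0, 3, 3, 4, 6]


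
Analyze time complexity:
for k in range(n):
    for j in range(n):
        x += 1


Per nesting level: O(n) * O(n) = O(n^2)
Complexity: O(n^2)


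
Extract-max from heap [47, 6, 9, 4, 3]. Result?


Max = 47
Replace root with last, heapify down
Resulting heap: [9, 6, 3, 4]


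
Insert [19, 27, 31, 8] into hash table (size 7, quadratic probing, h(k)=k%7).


Insertions: 19->slot 5; 27->slot 6; 31->slot 3; 8->slot 1
Table: [None, 8, None, 31, None, 19, 27]


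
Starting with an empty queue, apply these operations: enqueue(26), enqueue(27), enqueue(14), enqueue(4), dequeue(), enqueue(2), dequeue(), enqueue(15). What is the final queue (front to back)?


enqueue(26) -> [26]
enqueue(27) -> [26, 27]
enqueue(14) -> [26, 27, 14]
enqueue(4) -> [26, 27, 14, 4]
dequeue() returns 26 -> [27, 14, 4]
enqueue(2) -> [27, 14, 4, 2]
dequeue() returns 27 -> [14, 4, 2]
enqueue(15) -> [14, 4, 2, 15]
Final queue (front to back): [14, 4, 2, 15]


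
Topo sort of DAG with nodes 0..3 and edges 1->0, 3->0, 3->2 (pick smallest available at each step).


Kahn's algorithm, process smallest node first
Order: [1, 3, 0, 2]


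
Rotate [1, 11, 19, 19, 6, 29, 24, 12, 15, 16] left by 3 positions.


Left rotate by 3: [19, 6, 29, 24, 12, 15, 16, 1, 11, 19]


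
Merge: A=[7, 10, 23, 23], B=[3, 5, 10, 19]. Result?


Compare heads, take smaller each step.
Merged: [3, 5, 7, 10, 10, 19, 23, 23]


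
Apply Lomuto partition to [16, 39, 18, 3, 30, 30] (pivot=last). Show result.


Elements <= 30 go left of pivot.
Result: [16, 18, 3, 30, 30, 39], pivot at index 4


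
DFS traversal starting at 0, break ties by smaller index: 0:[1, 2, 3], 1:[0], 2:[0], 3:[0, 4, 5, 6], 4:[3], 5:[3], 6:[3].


DFS stack-based: start with [0]
Visit order: [0, 1, 2, 3, 4, 5, 6]


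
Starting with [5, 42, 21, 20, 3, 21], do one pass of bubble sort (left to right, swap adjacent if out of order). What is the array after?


After one pass: [5, 21, 20, 3, 21, 42]


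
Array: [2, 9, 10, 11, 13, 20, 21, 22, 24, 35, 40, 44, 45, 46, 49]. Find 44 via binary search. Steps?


Search for 44:
[0,14] mid=7 arr[7]=22
[8,14] mid=11 arr[11]=44
Total: 2 comparisons


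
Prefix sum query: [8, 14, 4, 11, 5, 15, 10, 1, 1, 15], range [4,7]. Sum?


Prefix sums: [0, 8, 22, 26, 37, 42, 57, 67, 68, 69, 84]
Sum[4..7] = prefix[8] - prefix[4] = 68 - 37 = 31


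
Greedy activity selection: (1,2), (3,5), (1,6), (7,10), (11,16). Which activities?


Greedy: pick earliest-ending, then skip overlaps.
Selected (4 activities): [(1, 2), (3, 5), (7, 10), (11, 16)]


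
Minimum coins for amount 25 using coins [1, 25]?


dp[0]=0; dp[i]=1+min(dp[i-c] for c in coins)
...dp[20]=20, dp[21]=21, dp[22]=22, dp[23]=23, dp[24]=24, dp[25]=1
Minimum coins for 25 = 1


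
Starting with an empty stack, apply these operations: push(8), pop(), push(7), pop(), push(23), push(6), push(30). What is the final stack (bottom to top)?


push(8) -> [8]
pop() returns 8 -> []
push(7) -> [7]
pop() returns 7 -> []
push(23) -> [23]
push(6) -> [23, 6]
push(30) -> [23, 6, 30]
Final stack (bottom to top): [23, 6, 30]


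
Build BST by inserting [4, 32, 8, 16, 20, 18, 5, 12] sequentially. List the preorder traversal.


Root = 4; build tree by BST insertion.
Preorder traversal: [4, 32, 8, 5, 16, 12, 20, 18]


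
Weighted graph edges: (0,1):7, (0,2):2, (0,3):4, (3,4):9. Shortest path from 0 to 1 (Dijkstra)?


Dijkstra from 0:
Distances: {0: 0, 1: 7, 2: 2, 3: 4, 4: 13}
Shortest distance to 1 = 7, path = [0, 1]


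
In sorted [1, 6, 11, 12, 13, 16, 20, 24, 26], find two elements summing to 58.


Two pointers: lo=0, hi=8
No pair sums to 58


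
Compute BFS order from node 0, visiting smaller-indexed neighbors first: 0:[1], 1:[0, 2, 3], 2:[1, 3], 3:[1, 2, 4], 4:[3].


BFS queue: start with [0]
Visit order: [0, 1, 2, 3, 4]


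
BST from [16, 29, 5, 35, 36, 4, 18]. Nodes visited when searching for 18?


BST root = 16
Search for 18: compare at each node
Path: [16, 29, 18]


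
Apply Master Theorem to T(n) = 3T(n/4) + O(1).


a=3, b=4, c=0. log_4(3)=0.792 > c=0. Case 1: O(n^log_b(a)) = O(n^0.792)
Complexity: O(n^0.792)


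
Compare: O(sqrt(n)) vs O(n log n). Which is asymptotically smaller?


sublinear grows slower than linearithmic
O(sqrt(n)) is asymptotically smaller; O(n log n) grows faster


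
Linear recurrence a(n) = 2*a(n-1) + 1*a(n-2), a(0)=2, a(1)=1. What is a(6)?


Build bottom-up:
...a(4)=22, a(5)=53, a(6)=2*53+1*22=128


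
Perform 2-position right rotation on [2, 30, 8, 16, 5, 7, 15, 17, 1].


Right rotate by 2: [17, 1, 2, 30, 8, 16, 5, 7, 15]


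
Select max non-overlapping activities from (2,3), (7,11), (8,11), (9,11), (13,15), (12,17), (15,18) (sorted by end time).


Greedy: pick earliest-ending, then skip overlaps.
Selected (4 activities): [(2, 3), (7, 11), (13, 15), (15, 18)]


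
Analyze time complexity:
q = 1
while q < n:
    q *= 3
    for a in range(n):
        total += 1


Per nesting level: O(log n) * O(n) = O(n log n)
Complexity: O(n log n)


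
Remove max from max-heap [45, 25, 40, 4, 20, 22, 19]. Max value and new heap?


Max = 45
Replace root with last, heapify down
Resulting heap: [40, 25, 22, 4, 20, 19]


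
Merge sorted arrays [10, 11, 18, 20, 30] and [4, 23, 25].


Compare heads, take smaller each step.
Merged: [4, 10, 11, 18, 20, 23, 25, 30]


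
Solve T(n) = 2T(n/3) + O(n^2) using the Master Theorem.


a=2, b=3, c=2. log_3(2)=0.631 < c=2. Case 3: O(n^c) = O(n^2)
Complexity: O(n^2)


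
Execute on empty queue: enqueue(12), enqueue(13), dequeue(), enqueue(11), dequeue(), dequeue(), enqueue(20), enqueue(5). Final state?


enqueue(12) -> [12]
enqueue(13) -> [12, 13]
dequeue() returns 12 -> [13]
enqueue(11) -> [13, 11]
dequeue() returns 13 -> [11]
dequeue() returns 11 -> []
enqueue(20) -> [20]
enqueue(5) -> [20, 5]
Final queue (front to back): [20, 5]


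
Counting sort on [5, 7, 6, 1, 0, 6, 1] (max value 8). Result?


Count array: [1, 2, 0, 0, 0, 1, 2, 1, 0]
Reconstruct: [0, 1, 1, 5, 6, 6, 7]


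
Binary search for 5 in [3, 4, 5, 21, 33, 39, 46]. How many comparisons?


Search for 5:
[0,6] mid=3 arr[3]=21
[0,2] mid=1 arr[1]=4
[2,2] mid=2 arr[2]=5
Total: 3 comparisons


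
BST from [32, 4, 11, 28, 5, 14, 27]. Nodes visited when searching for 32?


BST root = 32
Search for 32: compare at each node
Path: [32]


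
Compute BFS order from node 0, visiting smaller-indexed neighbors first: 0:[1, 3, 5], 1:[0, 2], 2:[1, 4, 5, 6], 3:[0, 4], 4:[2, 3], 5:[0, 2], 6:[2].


BFS queue: start with [0]
Visit order: [0, 1, 3, 5, 2, 4, 6]


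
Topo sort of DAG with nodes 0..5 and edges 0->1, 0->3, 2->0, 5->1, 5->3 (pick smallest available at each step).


Kahn's algorithm, process smallest node first
Order: [2, 0, 4, 5, 1, 3]


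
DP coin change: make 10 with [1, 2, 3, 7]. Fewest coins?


dp[0]=0; dp[i]=1+min(dp[i-c] for c in coins)
...dp[5]=2, dp[6]=2, dp[7]=1, dp[8]=2, dp[9]=2, dp[10]=2
Minimum coins for 10 = 2


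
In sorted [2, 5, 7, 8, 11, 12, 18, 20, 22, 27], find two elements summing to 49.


Two pointers: lo=0, hi=9
Found pair: (22, 27) summing to 49


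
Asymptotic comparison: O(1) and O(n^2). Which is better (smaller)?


constant grows slower than quadratic
O(1) is asymptotically smaller; O(n^2) grows faster


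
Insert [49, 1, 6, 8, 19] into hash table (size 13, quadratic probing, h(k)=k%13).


Insertions: 49->slot 10; 1->slot 1; 6->slot 6; 8->slot 8; 19->slot 7
Table: [None, 1, None, None, None, None, 6, 19, 8, None, 49, None, None]


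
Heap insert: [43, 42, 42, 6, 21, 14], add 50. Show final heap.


Append 50: [43, 42, 42, 6, 21, 14, 50]
Bubble up: swap idx 6(50) with idx 2(42); swap idx 2(50) with idx 0(43)
Result: [50, 42, 43, 6, 21, 14, 42]


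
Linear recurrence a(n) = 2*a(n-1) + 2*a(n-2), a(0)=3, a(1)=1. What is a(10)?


Build bottom-up:
...a(8)=2864, a(9)=7824, a(10)=2*7824+2*2864=21376


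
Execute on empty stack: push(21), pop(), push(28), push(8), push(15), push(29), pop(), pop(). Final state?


push(21) -> [21]
pop() returns 21 -> []
push(28) -> [28]
push(8) -> [28, 8]
push(15) -> [28, 8, 15]
push(29) -> [28, 8, 15, 29]
pop() returns 29 -> [28, 8, 15]
pop() returns 15 -> [28, 8]
Final stack (bottom to top): [28, 8]


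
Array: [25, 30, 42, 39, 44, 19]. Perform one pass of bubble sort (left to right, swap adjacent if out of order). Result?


After one pass: [25, 30, 39, 42, 19, 44]


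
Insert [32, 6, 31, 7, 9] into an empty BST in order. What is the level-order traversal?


Root = 32; build tree by BST insertion.
Level-Order traversal: [32, 6, 31, 7, 9]


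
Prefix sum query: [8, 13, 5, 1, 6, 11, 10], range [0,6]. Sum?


Prefix sums: [0, 8, 21, 26, 27, 33, 44, 54]
Sum[0..6] = prefix[7] - prefix[0] = 54 - 0 = 54


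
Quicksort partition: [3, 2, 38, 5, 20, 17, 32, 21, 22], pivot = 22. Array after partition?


Elements <= 22 go left of pivot.
Result: [3, 2, 5, 20, 17, 21, 22, 38, 32], pivot at index 6


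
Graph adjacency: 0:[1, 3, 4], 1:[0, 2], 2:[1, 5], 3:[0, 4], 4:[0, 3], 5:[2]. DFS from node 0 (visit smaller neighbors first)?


DFS stack-based: start with [0]
Visit order: [0, 1, 2, 5, 3, 4]


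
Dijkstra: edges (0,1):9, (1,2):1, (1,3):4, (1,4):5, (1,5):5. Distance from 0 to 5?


Dijkstra from 0:
Distances: {0: 0, 1: 9, 2: 10, 3: 13, 4: 14, 5: 14}
Shortest distance to 5 = 14, path = [0, 1, 5]


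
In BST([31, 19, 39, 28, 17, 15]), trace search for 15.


BST root = 31
Search for 15: compare at each node
Path: [31, 19, 17, 15]


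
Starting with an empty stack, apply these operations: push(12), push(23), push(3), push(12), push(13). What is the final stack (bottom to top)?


push(12) -> [12]
push(23) -> [12, 23]
push(3) -> [12, 23, 3]
push(12) -> [12, 23, 3, 12]
push(13) -> [12, 23, 3, 12, 13]
Final stack (bottom to top): [12, 23, 3, 12, 13]


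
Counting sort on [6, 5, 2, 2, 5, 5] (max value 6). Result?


Count array: [0, 0, 2, 0, 0, 3, 1]
Reconstruct: [2, 2, 5, 5, 5, 6]


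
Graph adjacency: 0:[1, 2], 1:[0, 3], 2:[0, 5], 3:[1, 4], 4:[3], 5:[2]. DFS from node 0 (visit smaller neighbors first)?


DFS stack-based: start with [0]
Visit order: [0, 1, 3, 4, 2, 5]


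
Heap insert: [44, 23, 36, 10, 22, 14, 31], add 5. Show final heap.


Append 5: [44, 23, 36, 10, 22, 14, 31, 5]
Bubble up: no swaps needed
Result: [44, 23, 36, 10, 22, 14, 31, 5]


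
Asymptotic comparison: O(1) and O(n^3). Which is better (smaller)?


constant grows slower than cubic
O(1) is asymptotically smaller; O(n^3) grows faster


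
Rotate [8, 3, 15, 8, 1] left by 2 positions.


Left rotate by 2: [15, 8, 1, 8, 3]


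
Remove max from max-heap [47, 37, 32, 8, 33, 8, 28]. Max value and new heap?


Max = 47
Replace root with last, heapify down
Resulting heap: [37, 33, 32, 8, 28, 8]


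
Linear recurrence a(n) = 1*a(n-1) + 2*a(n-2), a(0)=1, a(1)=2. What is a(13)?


Build bottom-up:
...a(11)=2048, a(12)=4096, a(13)=1*4096+2*2048=8192


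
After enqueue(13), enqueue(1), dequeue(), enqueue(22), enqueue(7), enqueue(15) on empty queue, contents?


enqueue(13) -> [13]
enqueue(1) -> [13, 1]
dequeue() returns 13 -> [1]
enqueue(22) -> [1, 22]
enqueue(7) -> [1, 22, 7]
enqueue(15) -> [1, 22, 7, 15]
Final queue (front to back): [1, 22, 7, 15]


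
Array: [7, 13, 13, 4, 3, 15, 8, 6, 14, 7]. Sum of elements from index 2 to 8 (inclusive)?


Prefix sums: [0, 7, 20, 33, 37, 40, 55, 63, 69, 83, 90]
Sum[2..8] = prefix[9] - prefix[2] = 83 - 20 = 63


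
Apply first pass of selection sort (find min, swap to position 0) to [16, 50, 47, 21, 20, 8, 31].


After one pass: [8, 50, 47, 21, 20, 16, 31]


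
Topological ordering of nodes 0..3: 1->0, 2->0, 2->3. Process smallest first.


Kahn's algorithm, process smallest node first
Order: [1, 2, 0, 3]


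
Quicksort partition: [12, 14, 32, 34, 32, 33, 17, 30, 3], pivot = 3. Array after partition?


Elements <= 3 go left of pivot.
Result: [3, 14, 32, 34, 32, 33, 17, 30, 12], pivot at index 0


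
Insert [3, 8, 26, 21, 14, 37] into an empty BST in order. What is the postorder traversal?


Root = 3; build tree by BST insertion.
Postorder traversal: [14, 21, 37, 26, 8, 3]


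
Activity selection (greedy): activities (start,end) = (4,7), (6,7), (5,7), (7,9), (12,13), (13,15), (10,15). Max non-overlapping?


Greedy: pick earliest-ending, then skip overlaps.
Selected (4 activities): [(4, 7), (7, 9), (12, 13), (13, 15)]


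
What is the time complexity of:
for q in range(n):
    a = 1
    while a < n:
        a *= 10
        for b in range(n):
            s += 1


Per nesting level: O(n) * O(log n) * O(n) = O(n^2 log n)
Complexity: O(n^2 log n)


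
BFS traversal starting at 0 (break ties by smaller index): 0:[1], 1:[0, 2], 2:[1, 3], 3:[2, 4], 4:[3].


BFS queue: start with [0]
Visit order: [0, 1, 2, 3, 4]


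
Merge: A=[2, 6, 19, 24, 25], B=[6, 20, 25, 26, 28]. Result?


Compare heads, take smaller each step.
Merged: [2, 6, 6, 19, 20, 24, 25, 25, 26, 28]


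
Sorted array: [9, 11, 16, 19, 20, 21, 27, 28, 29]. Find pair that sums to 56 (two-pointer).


Two pointers: lo=0, hi=8
Found pair: (27, 29) summing to 56


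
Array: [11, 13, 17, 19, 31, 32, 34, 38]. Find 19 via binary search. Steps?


Search for 19:
[0,7] mid=3 arr[3]=19
Total: 1 comparisons


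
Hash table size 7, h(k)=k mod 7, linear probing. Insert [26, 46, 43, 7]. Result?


Insertions: 26->slot 5; 46->slot 4; 43->slot 1; 7->slot 0
Table: [7, 43, None, None, 46, 26, None]


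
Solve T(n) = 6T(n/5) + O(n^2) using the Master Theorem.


a=6, b=5, c=2. log_5(6)=1.113 < c=2. Case 3: O(n^c) = O(n^2)
Complexity: O(n^2)


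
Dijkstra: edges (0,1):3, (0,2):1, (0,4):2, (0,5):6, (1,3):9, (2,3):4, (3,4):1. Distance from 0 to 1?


Dijkstra from 0:
Distances: {0: 0, 1: 3, 2: 1, 3: 3, 4: 2, 5: 6}
Shortest distance to 1 = 3, path = [0, 1]


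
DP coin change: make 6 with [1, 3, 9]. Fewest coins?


dp[0]=0; dp[i]=1+min(dp[i-c] for c in coins)
...dp[1]=1, dp[2]=2, dp[3]=1, dp[4]=2, dp[5]=3, dp[6]=2
Minimum coins for 6 = 2


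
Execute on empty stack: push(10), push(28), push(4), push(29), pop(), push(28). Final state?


push(10) -> [10]
push(28) -> [10, 28]
push(4) -> [10, 28, 4]
push(29) -> [10, 28, 4, 29]
pop() returns 29 -> [10, 28, 4]
push(28) -> [10, 28, 4, 28]
Final stack (bottom to top): [10, 28, 4, 28]


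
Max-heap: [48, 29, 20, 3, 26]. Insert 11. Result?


Append 11: [48, 29, 20, 3, 26, 11]
Bubble up: no swaps needed
Result: [48, 29, 20, 3, 26, 11]


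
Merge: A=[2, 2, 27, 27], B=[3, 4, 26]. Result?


Compare heads, take smaller each step.
Merged: [2, 2, 3, 4, 26, 27, 27]


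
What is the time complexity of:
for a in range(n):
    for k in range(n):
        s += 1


Per nesting level: O(n) * O(n) = O(n^2)
Complexity: O(n^2)


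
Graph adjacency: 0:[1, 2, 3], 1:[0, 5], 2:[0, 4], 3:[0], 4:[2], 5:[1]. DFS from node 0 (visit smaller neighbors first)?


DFS stack-based: start with [0]
Visit order: [0, 1, 5, 2, 4, 3]


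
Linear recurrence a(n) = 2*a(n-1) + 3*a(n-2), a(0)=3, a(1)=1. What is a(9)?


Build bottom-up:
...a(7)=2185, a(8)=6563, a(9)=2*6563+3*2185=19681


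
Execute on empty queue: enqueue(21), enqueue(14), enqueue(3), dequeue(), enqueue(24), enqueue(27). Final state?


enqueue(21) -> [21]
enqueue(14) -> [21, 14]
enqueue(3) -> [21, 14, 3]
dequeue() returns 21 -> [14, 3]
enqueue(24) -> [14, 3, 24]
enqueue(27) -> [14, 3, 24, 27]
Final queue (front to back): [14, 3, 24, 27]


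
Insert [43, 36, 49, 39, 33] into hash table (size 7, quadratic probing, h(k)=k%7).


Insertions: 43->slot 1; 36->slot 2; 49->slot 0; 39->slot 4; 33->slot 5
Table: [49, 43, 36, None, 39, 33, None]


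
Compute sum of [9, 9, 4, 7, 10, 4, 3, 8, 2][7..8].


Prefix sums: [0, 9, 18, 22, 29, 39, 43, 46, 54, 56]
Sum[7..8] = prefix[9] - prefix[7] = 56 - 46 = 10


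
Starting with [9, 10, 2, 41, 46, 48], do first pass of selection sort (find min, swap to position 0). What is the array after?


After one pass: [2, 10, 9, 41, 46, 48]


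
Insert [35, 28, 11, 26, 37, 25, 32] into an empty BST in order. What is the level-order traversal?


Root = 35; build tree by BST insertion.
Level-Order traversal: [35, 28, 37, 11, 32, 26, 25]


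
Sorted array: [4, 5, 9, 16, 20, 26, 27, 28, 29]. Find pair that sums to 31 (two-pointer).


Two pointers: lo=0, hi=8
Found pair: (4, 27) summing to 31


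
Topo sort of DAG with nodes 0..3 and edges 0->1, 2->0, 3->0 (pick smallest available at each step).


Kahn's algorithm, process smallest node first
Order: [2, 3, 0, 1]


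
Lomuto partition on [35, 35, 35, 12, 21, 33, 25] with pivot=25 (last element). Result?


Elements <= 25 go left of pivot.
Result: [12, 21, 25, 35, 35, 33, 35], pivot at index 2


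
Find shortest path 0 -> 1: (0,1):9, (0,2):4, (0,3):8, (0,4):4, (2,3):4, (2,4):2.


Dijkstra from 0:
Distances: {0: 0, 1: 9, 2: 4, 3: 8, 4: 4}
Shortest distance to 1 = 9, path = [0, 1]


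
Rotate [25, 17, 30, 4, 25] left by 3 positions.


Left rotate by 3: [4, 25, 25, 17, 30]


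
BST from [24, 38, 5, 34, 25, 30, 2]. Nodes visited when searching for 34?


BST root = 24
Search for 34: compare at each node
Path: [24, 38, 34]


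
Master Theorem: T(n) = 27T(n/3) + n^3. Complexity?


a=27, b=3, c=3. log_3(27)=3 = c=3. Case 2: O(n^c log n) = O(n^3 log n)
Complexity: O(n^3 log n)


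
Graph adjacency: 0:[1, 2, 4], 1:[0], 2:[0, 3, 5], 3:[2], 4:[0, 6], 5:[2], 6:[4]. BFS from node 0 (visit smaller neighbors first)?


BFS queue: start with [0]
Visit order: [0, 1, 2, 4, 3, 5, 6]


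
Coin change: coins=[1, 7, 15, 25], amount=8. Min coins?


dp[0]=0; dp[i]=1+min(dp[i-c] for c in coins)
...dp[3]=3, dp[4]=4, dp[5]=5, dp[6]=6, dp[7]=1, dp[8]=2
Minimum coins for 8 = 2


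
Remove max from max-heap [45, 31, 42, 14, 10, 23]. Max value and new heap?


Max = 45
Replace root with last, heapify down
Resulting heap: [42, 31, 23, 14, 10]


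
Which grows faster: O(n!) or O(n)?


linear grows slower than factorial
O(n) is asymptotically smaller; O(n!) grows faster


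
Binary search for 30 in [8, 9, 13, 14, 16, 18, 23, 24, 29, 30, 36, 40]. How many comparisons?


Search for 30:
[0,11] mid=5 arr[5]=18
[6,11] mid=8 arr[8]=29
[9,11] mid=10 arr[10]=36
[9,9] mid=9 arr[9]=30
Total: 4 comparisons


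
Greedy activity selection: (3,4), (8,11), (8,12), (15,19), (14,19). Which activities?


Greedy: pick earliest-ending, then skip overlaps.
Selected (3 activities): [(3, 4), (8, 11), (15, 19)]


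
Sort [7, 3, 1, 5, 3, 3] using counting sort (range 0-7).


Count array: [0, 1, 0, 3, 0, 1, 0, 1]
Reconstruct: [1, 3, 3, 3, 5, 7]


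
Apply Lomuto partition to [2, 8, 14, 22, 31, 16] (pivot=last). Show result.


Elements <= 16 go left of pivot.
Result: [2, 8, 14, 16, 31, 22], pivot at index 3


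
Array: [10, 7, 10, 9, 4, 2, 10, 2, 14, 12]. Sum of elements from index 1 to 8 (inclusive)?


Prefix sums: [0, 10, 17, 27, 36, 40, 42, 52, 54, 68, 80]
Sum[1..8] = prefix[9] - prefix[1] = 68 - 10 = 58


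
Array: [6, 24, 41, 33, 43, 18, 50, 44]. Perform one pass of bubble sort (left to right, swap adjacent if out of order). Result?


After one pass: [6, 24, 33, 41, 18, 43, 44, 50]


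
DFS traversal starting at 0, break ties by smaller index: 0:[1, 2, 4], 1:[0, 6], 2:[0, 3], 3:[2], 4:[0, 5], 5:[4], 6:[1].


DFS stack-based: start with [0]
Visit order: [0, 1, 6, 2, 3, 4, 5]


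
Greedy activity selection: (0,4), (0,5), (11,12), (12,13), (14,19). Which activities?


Greedy: pick earliest-ending, then skip overlaps.
Selected (4 activities): [(0, 4), (11, 12), (12, 13), (14, 19)]


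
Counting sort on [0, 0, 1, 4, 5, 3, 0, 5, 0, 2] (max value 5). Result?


Count array: [4, 1, 1, 1, 1, 2]
Reconstruct: [0, 0, 0, 0, 1, 2, 3, 4, 5, 5]


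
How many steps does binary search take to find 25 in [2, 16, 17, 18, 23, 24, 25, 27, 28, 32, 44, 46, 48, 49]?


Search for 25:
[0,13] mid=6 arr[6]=25
Total: 1 comparisons


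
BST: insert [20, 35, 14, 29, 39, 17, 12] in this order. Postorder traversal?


Root = 20; build tree by BST insertion.
Postorder traversal: [12, 17, 14, 29, 39, 35, 20]


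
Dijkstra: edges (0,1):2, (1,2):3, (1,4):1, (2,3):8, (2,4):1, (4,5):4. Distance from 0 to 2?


Dijkstra from 0:
Distances: {0: 0, 1: 2, 2: 4, 3: 12, 4: 3, 5: 7}
Shortest distance to 2 = 4, path = [0, 1, 4, 2]


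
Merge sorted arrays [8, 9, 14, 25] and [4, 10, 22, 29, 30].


Compare heads, take smaller each step.
Merged: [4, 8, 9, 10, 14, 22, 25, 29, 30]


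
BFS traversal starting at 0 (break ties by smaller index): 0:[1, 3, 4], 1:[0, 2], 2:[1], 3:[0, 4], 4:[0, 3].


BFS queue: start with [0]
Visit order: [0, 1, 3, 4, 2]


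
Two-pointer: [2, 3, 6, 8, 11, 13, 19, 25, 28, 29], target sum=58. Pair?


Two pointers: lo=0, hi=9
No pair sums to 58


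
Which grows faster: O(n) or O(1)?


constant grows slower than linear
O(1) is asymptotically smaller; O(n) grows faster


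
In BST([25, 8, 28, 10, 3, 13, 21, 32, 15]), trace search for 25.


BST root = 25
Search for 25: compare at each node
Path: [25]


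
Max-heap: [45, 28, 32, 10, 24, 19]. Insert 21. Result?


Append 21: [45, 28, 32, 10, 24, 19, 21]
Bubble up: no swaps needed
Result: [45, 28, 32, 10, 24, 19, 21]


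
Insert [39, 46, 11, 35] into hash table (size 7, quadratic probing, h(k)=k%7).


Insertions: 39->slot 4; 46->slot 5; 11->slot 1; 35->slot 0
Table: [35, 11, None, None, 39, 46, None]


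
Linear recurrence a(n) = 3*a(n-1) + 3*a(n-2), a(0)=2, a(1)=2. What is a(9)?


Build bottom-up:
...a(7)=8802, a(8)=33372, a(9)=3*33372+3*8802=126522


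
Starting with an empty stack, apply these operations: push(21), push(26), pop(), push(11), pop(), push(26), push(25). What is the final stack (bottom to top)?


push(21) -> [21]
push(26) -> [21, 26]
pop() returns 26 -> [21]
push(11) -> [21, 11]
pop() returns 11 -> [21]
push(26) -> [21, 26]
push(25) -> [21, 26, 25]
Final stack (bottom to top): [21, 26, 25]


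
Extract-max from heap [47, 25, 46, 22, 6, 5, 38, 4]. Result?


Max = 47
Replace root with last, heapify down
Resulting heap: [46, 25, 38, 22, 6, 5, 4]


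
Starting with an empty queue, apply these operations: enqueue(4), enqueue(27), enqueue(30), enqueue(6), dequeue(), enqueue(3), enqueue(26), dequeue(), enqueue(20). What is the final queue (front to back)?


enqueue(4) -> [4]
enqueue(27) -> [4, 27]
enqueue(30) -> [4, 27, 30]
enqueue(6) -> [4, 27, 30, 6]
dequeue() returns 4 -> [27, 30, 6]
enqueue(3) -> [27, 30, 6, 3]
enqueue(26) -> [27, 30, 6, 3, 26]
dequeue() returns 27 -> [30, 6, 3, 26]
enqueue(20) -> [30, 6, 3, 26, 20]
Final queue (front to back): [30, 6, 3, 26, 20]


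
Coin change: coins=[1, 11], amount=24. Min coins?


dp[0]=0; dp[i]=1+min(dp[i-c] for c in coins)
...dp[19]=9, dp[20]=10, dp[21]=11, dp[22]=2, dp[23]=3, dp[24]=4
Minimum coins for 24 = 4


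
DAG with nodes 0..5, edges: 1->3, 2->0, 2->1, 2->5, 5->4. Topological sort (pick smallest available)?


Kahn's algorithm, process smallest node first
Order: [2, 0, 1, 3, 5, 4]


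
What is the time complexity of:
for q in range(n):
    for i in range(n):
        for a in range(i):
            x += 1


Per nesting level: O(n) * O(n) * O(n) [triangular over i] = O(n^3)
Complexity: O(n^3)


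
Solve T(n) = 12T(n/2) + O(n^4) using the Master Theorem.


a=12, b=2, c=4. log_2(12)=3.585 < c=4. Case 3: O(n^c) = O(n^4)
Complexity: O(n^4)


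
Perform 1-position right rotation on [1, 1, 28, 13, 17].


Right rotate by 1: [17, 1, 1, 28, 13]


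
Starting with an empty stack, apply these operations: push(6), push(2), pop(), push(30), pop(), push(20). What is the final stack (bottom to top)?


push(6) -> [6]
push(2) -> [6, 2]
pop() returns 2 -> [6]
push(30) -> [6, 30]
pop() returns 30 -> [6]
push(20) -> [6, 20]
Final stack (bottom to top): [6, 20]


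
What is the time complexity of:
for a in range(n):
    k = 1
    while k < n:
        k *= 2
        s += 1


Per nesting level: O(n) * O(log n) = O(n log n)
Complexity: O(n log n)


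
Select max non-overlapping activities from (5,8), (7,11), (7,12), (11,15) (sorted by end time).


Greedy: pick earliest-ending, then skip overlaps.
Selected (2 activities): [(5, 8), (11, 15)]


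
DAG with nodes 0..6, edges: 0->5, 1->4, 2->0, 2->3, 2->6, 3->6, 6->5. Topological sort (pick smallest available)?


Kahn's algorithm, process smallest node first
Order: [1, 2, 0, 3, 4, 6, 5]


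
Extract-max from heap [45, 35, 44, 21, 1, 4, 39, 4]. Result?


Max = 45
Replace root with last, heapify down
Resulting heap: [44, 35, 39, 21, 1, 4, 4]


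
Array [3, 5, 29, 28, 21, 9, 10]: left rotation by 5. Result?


Left rotate by 5: [9, 10, 3, 5, 29, 28, 21]


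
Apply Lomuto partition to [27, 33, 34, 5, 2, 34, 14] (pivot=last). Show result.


Elements <= 14 go left of pivot.
Result: [5, 2, 14, 27, 33, 34, 34], pivot at index 2


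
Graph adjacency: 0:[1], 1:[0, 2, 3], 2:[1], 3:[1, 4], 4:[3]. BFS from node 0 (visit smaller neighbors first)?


BFS queue: start with [0]
Visit order: [0, 1, 2, 3, 4]


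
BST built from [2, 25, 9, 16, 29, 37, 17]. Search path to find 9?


BST root = 2
Search for 9: compare at each node
Path: [2, 25, 9]


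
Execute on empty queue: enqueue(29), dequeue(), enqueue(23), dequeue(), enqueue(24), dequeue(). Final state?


enqueue(29) -> [29]
dequeue() returns 29 -> []
enqueue(23) -> [23]
dequeue() returns 23 -> []
enqueue(24) -> [24]
dequeue() returns 24 -> []
Final queue (front to back): []


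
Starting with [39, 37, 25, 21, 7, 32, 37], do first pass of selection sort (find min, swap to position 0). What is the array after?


After one pass: [7, 37, 25, 21, 39, 32, 37]


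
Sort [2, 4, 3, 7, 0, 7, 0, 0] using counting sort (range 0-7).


Count array: [3, 0, 1, 1, 1, 0, 0, 2]
Reconstruct: [0, 0, 0, 2, 3, 4, 7, 7]


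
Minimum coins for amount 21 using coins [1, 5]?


dp[0]=0; dp[i]=1+min(dp[i-c] for c in coins)
...dp[16]=4, dp[17]=5, dp[18]=6, dp[19]=7, dp[20]=4, dp[21]=5
Minimum coins for 21 = 5


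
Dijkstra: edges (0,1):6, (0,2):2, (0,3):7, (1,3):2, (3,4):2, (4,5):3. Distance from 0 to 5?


Dijkstra from 0:
Distances: {0: 0, 1: 6, 2: 2, 3: 7, 4: 9, 5: 12}
Shortest distance to 5 = 12, path = [0, 3, 4, 5]


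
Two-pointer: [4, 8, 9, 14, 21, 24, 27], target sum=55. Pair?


Two pointers: lo=0, hi=6
No pair sums to 55
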